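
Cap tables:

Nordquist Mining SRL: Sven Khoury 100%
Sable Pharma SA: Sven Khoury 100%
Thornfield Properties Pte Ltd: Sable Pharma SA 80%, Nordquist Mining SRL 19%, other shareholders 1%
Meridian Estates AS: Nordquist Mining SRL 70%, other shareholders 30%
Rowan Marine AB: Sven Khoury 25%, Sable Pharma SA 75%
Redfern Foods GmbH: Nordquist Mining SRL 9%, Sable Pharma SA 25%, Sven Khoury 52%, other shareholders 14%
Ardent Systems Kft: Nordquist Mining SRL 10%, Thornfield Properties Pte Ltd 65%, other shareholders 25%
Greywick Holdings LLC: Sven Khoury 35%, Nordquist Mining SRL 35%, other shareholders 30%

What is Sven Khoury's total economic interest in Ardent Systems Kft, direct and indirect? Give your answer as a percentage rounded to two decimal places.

74.35%

Sven reaches Ardent along 3 paths.
Via Nordquist: 100% × 10% = 10%.
Via Sable → Thornfield: 100% × 80% × 65% = 52%.
Via Nordquist → Thornfield: 100% × 19% × 65% = 12.35%.
Total: 10% + 52% + 12.35% = 74.35%.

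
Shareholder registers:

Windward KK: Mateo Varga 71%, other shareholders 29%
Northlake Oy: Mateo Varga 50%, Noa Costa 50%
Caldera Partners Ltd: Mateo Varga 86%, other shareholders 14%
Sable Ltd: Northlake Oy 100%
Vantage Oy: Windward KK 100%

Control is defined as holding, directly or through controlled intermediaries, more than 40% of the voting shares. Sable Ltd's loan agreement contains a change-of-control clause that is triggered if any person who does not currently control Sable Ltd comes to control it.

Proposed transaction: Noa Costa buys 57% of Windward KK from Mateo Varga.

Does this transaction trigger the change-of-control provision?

The purchase adds only to Noa's holdings (Mateo's stake shrinks), so Noa is the only person who could newly come to control Sable.
Noa holds 50% of Northlake, so Noa controls Northlake.
Northlake holds 100% of Sable, so Noa controls Sable.
So Noa already controls Sable before the transaction.
After the purchase, Noa holds 57% of Windward directly, and Mateo's stake falls to 14%.
Noa controlled Sable already, so this is not a new person acquiring control; every other person's position is unchanged or reduced.
No new person acquires control, so the clause is not triggered.

No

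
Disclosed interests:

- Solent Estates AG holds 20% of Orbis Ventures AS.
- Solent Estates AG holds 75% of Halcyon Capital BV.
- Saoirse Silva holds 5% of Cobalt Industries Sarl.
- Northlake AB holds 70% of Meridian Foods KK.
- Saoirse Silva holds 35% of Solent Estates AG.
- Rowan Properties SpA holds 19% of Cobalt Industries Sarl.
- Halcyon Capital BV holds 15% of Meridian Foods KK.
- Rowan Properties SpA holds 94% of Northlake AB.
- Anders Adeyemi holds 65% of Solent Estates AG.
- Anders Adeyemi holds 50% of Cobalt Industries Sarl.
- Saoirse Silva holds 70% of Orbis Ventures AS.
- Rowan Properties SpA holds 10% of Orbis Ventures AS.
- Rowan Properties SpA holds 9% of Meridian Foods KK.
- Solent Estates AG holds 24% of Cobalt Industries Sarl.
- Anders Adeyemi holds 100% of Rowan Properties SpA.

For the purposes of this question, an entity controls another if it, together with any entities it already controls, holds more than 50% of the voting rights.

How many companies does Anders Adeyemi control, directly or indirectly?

Anders holds 65% of Solent, so Anders controls Solent.
Anders holds 100% of Rowan, so Anders controls Rowan.
Rowan holds 94% of Northlake, so Anders controls Northlake.
Solent holds 75% of Halcyon, so Anders controls Halcyon.
Solent and Anders and Rowan together hold 24% + 50% + 19% = 93% of Cobalt, so Anders controls Cobalt.
Northlake and Halcyon and Rowan together hold 70% + 15% + 9% = 94% of Meridian, so Anders controls Meridian.
No other company's threshold is met.
Anders controls 6 companies.

6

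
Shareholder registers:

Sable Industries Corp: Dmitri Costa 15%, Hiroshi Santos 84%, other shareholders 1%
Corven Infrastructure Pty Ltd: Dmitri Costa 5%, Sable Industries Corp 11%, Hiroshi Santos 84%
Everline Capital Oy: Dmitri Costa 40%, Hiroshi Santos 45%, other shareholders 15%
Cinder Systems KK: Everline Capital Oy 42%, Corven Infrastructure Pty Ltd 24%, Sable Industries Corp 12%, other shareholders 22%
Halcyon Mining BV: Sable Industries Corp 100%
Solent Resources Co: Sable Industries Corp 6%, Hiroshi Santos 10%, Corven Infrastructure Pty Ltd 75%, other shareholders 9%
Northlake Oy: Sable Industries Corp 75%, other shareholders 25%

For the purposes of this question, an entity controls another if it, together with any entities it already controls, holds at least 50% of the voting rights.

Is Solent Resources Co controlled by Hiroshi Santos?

Yes

Hiroshi holds 84% of Sable, so Hiroshi controls Sable.
Sable and Hiroshi together hold 11% + 84% = 95% of Corven, so Hiroshi controls Corven.
Sable and Hiroshi and Corven together hold 6% + 10% + 75% = 91% of Solent, so Hiroshi controls Solent.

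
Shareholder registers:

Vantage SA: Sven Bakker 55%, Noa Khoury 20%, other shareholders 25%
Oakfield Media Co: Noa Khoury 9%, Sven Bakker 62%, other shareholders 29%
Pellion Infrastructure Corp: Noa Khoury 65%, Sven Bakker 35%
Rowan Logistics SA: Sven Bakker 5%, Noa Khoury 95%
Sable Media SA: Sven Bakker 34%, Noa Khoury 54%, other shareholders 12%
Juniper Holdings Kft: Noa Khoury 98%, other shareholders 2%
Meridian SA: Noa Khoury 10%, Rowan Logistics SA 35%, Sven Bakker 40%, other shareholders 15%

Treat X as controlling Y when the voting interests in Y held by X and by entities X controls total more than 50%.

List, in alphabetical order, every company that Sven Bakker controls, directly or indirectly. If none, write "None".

Oakfield Media Co, Vantage SA

Sven holds 55% of Vantage, so Sven controls Vantage.
Sven holds 62% of Oakfield, so Sven controls Oakfield.
No other company's threshold is met.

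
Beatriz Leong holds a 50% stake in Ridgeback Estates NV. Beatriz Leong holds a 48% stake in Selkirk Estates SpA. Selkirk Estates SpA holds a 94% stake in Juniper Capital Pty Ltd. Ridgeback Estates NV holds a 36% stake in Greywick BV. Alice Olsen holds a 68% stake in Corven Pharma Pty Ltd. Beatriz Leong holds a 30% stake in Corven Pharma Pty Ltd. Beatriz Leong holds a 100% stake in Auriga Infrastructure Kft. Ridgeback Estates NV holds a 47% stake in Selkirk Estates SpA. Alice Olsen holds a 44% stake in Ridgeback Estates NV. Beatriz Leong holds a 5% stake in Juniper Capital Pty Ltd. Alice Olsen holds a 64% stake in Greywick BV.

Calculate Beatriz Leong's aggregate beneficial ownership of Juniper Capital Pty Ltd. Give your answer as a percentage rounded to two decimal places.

Beatriz reaches Juniper along 3 paths.
Via Selkirk: 48% × 94% = 45.12%.
Via Ridgeback → Selkirk: 50% × 47% × 94% = 22.09%.
Direct stake: 5% = 5%.
Total: 45.12% + 22.09% + 5% = 72.21%.

72.21%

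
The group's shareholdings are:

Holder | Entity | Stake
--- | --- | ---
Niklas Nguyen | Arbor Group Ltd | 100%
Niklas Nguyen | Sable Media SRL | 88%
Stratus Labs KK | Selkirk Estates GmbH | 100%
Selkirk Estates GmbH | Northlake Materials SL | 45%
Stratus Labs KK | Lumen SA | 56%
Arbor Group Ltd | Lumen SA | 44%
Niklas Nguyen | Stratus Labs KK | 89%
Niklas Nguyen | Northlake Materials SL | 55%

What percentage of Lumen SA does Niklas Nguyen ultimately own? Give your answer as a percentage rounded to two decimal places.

Niklas reaches Lumen along 2 paths.
Via Arbor: 100% × 44% = 44%.
Via Stratus: 89% × 56% = 49.84%.
Total: 44% + 49.84% = 93.84%.

93.84%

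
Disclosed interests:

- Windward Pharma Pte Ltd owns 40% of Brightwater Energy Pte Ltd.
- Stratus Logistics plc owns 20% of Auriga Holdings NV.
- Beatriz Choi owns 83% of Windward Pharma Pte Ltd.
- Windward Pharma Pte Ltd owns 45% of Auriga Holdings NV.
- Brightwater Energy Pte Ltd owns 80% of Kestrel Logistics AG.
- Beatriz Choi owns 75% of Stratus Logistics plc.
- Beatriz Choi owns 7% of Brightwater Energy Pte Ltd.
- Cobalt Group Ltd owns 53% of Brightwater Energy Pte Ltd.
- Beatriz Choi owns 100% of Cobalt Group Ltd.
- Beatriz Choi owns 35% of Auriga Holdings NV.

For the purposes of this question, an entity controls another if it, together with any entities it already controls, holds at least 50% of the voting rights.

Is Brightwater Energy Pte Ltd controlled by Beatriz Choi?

Beatriz holds 100% of Cobalt, so Beatriz controls Cobalt.
Beatriz holds 83% of Windward, so Beatriz controls Windward.
Cobalt and Windward and Beatriz together hold 53% + 40% + 7% = 100% of Brightwater, so Beatriz controls Brightwater.

Yes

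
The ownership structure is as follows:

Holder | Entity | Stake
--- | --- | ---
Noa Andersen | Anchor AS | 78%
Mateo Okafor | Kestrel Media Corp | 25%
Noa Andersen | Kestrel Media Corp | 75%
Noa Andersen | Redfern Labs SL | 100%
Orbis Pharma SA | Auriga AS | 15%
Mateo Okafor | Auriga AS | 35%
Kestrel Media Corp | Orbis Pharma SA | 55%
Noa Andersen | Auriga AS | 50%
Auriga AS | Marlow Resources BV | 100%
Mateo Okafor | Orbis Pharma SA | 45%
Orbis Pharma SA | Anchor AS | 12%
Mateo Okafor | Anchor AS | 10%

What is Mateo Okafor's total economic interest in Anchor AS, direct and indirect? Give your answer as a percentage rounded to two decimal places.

Mateo reaches Anchor along 3 paths.
Via Orbis: 45% × 12% = 5.4%.
Via Kestrel → Orbis: 25% × 55% × 12% = 1.65%.
Direct stake: 10% = 10%.
Total: 5.4% + 1.65% + 10% = 17.05%.

17.05%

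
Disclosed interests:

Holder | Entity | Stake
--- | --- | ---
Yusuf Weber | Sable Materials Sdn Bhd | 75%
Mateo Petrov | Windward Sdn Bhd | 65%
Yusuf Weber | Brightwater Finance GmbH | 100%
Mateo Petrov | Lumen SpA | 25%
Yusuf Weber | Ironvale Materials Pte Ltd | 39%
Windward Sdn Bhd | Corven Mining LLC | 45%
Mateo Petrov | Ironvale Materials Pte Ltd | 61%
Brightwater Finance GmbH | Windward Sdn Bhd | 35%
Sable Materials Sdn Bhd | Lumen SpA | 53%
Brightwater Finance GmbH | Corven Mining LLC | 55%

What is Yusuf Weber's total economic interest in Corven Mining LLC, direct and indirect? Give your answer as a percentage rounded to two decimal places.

70.75%

Yusuf reaches Corven along 2 paths.
Via Brightwater: 100% × 55% = 55%.
Via Brightwater → Windward: 100% × 35% × 45% = 15.75%.
Total: 55% + 15.75% = 70.75%.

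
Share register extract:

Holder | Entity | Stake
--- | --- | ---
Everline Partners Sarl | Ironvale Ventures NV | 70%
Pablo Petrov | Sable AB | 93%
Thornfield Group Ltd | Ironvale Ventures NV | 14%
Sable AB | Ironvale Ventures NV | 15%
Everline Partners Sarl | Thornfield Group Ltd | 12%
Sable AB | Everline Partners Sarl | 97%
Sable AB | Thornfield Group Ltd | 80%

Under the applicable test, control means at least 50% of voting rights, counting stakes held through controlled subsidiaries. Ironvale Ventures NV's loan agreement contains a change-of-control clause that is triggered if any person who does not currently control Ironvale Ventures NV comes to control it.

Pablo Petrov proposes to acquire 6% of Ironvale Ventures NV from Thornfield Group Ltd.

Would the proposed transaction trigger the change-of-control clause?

The purchase adds only to Pablo's holdings (Thornfield's stake shrinks), so Pablo is the only person who could newly come to control Ironvale.
Pablo holds 93% of Sable, so Pablo controls Sable.
Sable holds 97% of Everline, so Pablo controls Everline.
Sable and Everline together hold 80% + 12% = 92% of Thornfield, so Pablo controls Thornfield.
Everline and Sable and Thornfield together hold 70% + 15% + 14% = 99% of Ironvale, so Pablo controls Ironvale.
So Pablo already controls Ironvale before the transaction.
After the purchase, Pablo holds 6% of Ironvale directly, and Thornfield's stake falls to 8%.
Pablo controlled Ironvale already, so this is not a new person acquiring control; every other person's position is unchanged or reduced.
No new person acquires control, so the clause is not triggered.

No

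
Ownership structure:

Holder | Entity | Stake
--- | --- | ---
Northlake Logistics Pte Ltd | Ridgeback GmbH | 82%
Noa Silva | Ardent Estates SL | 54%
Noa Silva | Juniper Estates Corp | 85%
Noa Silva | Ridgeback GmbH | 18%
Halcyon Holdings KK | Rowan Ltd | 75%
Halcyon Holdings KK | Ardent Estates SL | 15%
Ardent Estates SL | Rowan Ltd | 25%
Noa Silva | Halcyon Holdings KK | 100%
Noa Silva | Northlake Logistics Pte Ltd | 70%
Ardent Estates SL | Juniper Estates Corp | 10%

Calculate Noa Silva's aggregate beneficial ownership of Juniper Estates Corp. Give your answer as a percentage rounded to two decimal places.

Noa reaches Juniper along 3 paths.
Direct stake: 85% = 85%.
Via Ardent: 54% × 10% = 5.4%.
Via Halcyon → Ardent: 100% × 15% × 10% = 1.5%.
Total: 85% + 5.4% + 1.5% = 91.9%.
Rounded: 91.90%.

91.90%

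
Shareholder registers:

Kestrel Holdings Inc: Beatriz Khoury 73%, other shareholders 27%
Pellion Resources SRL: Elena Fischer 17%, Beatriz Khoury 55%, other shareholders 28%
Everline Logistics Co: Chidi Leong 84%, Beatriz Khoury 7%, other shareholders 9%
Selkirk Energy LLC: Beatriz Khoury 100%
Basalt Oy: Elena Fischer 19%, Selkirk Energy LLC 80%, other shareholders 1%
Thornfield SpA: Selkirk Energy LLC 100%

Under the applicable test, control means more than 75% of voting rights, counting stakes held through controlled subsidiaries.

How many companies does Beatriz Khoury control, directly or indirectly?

3

Beatriz holds 100% of Selkirk, so Beatriz controls Selkirk.
Selkirk holds 80% of Basalt, so Beatriz controls Basalt.
Selkirk holds 100% of Thornfield, so Beatriz controls Thornfield.
No other company's threshold is met.
Beatriz controls 3 companies.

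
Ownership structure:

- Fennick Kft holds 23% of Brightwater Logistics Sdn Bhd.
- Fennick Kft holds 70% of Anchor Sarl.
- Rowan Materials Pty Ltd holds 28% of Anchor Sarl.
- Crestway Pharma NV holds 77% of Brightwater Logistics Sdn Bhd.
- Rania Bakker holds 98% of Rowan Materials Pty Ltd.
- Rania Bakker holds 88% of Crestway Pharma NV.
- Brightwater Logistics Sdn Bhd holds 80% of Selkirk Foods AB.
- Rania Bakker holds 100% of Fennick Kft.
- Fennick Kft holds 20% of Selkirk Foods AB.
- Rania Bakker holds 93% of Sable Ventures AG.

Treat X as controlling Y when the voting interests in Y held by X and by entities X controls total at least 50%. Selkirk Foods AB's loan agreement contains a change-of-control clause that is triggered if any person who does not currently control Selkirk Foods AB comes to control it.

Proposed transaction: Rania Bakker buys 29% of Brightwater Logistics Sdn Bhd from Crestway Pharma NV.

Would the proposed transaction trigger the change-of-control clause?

The purchase adds only to Rania's holdings (Crestway's stake shrinks), so Rania is the only person who could newly come to control Selkirk.
Rania holds 100% of Fennick, so Rania controls Fennick.
Rania holds 88% of Crestway, so Rania controls Crestway.
Fennick and Crestway together hold 23% + 77% = 100% of Brightwater, so Rania controls Brightwater.
Fennick and Brightwater together hold 20% + 80% = 100% of Selkirk, so Rania controls Selkirk.
So Rania already controls Selkirk before the transaction.
After the purchase, Rania holds 29% of Brightwater directly, and Crestway's stake falls to 48%.
Rania controlled Selkirk already, so this is not a new person acquiring control; every other person's position is unchanged or reduced.
No new person acquires control, so the clause is not triggered.

No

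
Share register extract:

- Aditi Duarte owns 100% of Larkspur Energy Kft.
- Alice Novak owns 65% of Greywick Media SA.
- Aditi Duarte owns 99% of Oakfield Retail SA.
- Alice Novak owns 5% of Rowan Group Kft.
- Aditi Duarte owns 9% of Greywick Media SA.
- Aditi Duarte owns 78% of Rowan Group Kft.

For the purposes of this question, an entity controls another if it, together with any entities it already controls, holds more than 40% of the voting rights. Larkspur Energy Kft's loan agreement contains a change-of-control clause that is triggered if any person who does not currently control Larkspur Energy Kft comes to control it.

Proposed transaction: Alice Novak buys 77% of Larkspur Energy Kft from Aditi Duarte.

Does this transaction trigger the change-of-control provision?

Yes

The purchase adds only to Alice's holdings (Aditi's stake shrinks), so Alice is the only person who could newly come to control Larkspur.
Alice holds 65% of Greywick, so Alice controls Greywick.
Neither Alice nor any entity Alice controls holds any voting interest in Larkspur.
So before the transaction, Alice does not control Larkspur.
After the purchase, Alice holds 77% of Larkspur directly, and Aditi's stake falls to 23%.
Alice holds 77% of Larkspur, so Alice controls Larkspur.
Alice did not control Larkspur before and does after, so the clause is triggered.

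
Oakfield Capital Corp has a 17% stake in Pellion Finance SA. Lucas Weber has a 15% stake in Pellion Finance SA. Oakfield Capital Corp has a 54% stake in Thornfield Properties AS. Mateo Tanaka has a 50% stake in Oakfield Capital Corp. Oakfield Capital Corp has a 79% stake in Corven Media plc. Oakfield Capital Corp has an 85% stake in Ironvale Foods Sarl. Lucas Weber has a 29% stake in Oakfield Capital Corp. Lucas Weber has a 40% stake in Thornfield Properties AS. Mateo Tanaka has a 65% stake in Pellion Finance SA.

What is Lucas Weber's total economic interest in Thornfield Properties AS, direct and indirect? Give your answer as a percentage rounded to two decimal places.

Lucas reaches Thornfield along 2 paths.
Direct stake: 40% = 40%.
Via Oakfield: 29% × 54% = 15.66%.
Total: 40% + 15.66% = 55.66%.

55.66%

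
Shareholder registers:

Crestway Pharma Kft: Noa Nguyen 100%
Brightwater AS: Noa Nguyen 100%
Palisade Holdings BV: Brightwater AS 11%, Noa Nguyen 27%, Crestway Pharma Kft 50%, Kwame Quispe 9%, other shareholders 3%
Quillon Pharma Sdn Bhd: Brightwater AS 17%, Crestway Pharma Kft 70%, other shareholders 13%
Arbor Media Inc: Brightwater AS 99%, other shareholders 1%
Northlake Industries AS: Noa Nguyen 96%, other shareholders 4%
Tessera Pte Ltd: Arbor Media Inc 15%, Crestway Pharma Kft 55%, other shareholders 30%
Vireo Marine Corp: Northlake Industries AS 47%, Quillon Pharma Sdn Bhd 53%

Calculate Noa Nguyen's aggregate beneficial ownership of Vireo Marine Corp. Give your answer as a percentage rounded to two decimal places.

91.23%

Noa reaches Vireo along 3 paths.
Via Northlake: 96% × 47% = 45.12%.
Via Brightwater → Quillon: 100% × 17% × 53% = 9.01%.
Via Crestway → Quillon: 100% × 70% × 53% = 37.1%.
Total: 45.12% + 9.01% + 37.1% = 91.23%.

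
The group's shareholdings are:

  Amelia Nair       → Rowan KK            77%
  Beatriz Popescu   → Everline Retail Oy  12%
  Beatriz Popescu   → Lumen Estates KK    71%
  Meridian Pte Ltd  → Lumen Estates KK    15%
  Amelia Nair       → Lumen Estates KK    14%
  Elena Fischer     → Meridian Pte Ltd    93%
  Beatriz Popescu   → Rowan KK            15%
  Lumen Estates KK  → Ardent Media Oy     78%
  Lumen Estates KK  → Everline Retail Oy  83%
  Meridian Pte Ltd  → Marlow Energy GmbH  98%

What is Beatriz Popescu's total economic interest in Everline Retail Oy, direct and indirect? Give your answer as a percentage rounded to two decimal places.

Beatriz reaches Everline along 2 paths.
Direct stake: 12% = 12%.
Via Lumen: 71% × 83% = 58.93%.
Total: 12% + 58.93% = 70.93%.

70.93%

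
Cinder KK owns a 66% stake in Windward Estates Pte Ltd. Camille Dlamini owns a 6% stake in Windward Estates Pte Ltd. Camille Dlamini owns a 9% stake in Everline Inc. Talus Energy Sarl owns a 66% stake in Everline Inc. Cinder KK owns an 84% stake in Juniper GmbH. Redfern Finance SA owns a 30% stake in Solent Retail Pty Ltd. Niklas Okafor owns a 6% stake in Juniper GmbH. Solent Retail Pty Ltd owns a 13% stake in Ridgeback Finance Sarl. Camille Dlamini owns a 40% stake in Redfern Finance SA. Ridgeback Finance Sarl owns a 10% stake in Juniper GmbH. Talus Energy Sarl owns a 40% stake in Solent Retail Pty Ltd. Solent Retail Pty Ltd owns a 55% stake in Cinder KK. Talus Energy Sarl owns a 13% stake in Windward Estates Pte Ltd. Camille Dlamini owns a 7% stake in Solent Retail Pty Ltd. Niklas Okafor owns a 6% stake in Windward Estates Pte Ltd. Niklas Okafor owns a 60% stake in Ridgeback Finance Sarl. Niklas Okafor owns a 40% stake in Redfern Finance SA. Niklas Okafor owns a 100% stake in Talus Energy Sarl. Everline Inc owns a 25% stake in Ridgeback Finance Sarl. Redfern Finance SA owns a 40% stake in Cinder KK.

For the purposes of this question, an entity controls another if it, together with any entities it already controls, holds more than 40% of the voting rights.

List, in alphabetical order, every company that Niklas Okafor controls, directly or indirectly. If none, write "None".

Everline Inc, Ridgeback Finance Sarl, Talus Energy Sarl

Niklas holds 100% of Talus, so Niklas controls Talus.
Talus holds 66% of Everline, so Niklas controls Everline.
Niklas and Everline together hold 60% + 25% = 85% of Ridgeback, so Niklas controls Ridgeback.
No other company's threshold is met.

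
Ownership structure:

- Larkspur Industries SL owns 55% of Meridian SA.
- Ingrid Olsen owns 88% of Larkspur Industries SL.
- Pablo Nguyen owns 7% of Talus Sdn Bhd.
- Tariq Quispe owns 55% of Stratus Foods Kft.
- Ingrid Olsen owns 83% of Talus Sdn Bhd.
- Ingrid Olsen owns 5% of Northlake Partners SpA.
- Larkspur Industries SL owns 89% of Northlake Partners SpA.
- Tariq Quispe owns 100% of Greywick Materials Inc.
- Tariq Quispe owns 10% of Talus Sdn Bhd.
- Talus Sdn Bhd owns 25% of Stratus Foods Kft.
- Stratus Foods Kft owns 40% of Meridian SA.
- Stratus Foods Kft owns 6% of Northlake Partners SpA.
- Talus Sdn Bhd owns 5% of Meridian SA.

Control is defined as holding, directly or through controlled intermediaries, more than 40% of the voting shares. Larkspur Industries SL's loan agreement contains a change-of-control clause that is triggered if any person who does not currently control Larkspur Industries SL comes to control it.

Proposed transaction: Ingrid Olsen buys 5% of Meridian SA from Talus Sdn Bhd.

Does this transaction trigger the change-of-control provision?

No

The purchase adds only to Ingrid's holdings (Talus's stake shrinks), so Ingrid is the only person who could newly come to control Larkspur.
Ingrid holds 88% of Larkspur, so Ingrid controls Larkspur.
So Ingrid already controls Larkspur before the transaction.
After the purchase, Ingrid holds 5% of Meridian directly, and Talus's stake falls to 0%.
Ingrid controlled Larkspur already, so this is not a new person acquiring control; every other person's position is unchanged or reduced.
No new person acquires control, so the clause is not triggered.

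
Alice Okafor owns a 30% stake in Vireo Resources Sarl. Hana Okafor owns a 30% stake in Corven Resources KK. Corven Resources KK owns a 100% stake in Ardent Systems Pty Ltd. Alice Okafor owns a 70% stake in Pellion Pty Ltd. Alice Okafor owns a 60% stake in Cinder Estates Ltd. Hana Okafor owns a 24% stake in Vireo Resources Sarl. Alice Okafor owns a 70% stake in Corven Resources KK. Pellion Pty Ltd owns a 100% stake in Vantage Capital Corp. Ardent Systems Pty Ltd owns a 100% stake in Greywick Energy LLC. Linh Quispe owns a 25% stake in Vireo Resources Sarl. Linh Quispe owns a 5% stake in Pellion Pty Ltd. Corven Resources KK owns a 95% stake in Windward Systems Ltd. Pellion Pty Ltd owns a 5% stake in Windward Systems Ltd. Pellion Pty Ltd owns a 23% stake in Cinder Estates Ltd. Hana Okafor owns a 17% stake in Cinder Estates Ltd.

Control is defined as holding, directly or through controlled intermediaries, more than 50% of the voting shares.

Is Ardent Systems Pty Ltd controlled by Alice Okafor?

Yes

Alice holds 70% of Corven, so Alice controls Corven.
Corven holds 100% of Ardent, so Alice controls Ardent.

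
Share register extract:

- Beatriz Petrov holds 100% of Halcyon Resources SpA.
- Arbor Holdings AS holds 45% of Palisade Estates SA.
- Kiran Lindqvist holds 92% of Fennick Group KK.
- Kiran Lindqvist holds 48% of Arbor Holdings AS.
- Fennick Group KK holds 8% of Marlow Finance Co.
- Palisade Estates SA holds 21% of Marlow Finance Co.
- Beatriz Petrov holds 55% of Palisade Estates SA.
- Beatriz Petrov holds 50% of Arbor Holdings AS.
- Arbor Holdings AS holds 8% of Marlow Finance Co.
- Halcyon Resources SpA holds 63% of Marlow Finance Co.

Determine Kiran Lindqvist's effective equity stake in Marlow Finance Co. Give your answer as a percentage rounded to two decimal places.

Kiran reaches Marlow along 3 paths.
Via Arbor → Palisade: 48% × 45% × 21% = 4.536%.
Via Fennick: 92% × 8% = 7.36%.
Via Arbor: 48% × 8% = 3.84%.
Total: 4.536% + 7.36% + 3.84% = 15.736%.
Rounded: 15.74%.

15.74%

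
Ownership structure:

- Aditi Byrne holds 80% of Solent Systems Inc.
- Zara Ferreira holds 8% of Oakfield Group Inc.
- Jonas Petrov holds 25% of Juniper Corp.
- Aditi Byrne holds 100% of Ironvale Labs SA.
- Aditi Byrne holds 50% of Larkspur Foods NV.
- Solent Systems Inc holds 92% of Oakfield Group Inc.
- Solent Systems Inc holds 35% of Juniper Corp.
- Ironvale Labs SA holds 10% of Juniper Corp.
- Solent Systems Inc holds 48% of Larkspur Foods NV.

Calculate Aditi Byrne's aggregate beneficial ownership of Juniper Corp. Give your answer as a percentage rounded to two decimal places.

38.00%

Aditi reaches Juniper along 2 paths.
Via Ironvale: 100% × 10% = 10%.
Via Solent: 80% × 35% = 28%.
Total: 10% + 28% = 38%.
Rounded: 38.00%.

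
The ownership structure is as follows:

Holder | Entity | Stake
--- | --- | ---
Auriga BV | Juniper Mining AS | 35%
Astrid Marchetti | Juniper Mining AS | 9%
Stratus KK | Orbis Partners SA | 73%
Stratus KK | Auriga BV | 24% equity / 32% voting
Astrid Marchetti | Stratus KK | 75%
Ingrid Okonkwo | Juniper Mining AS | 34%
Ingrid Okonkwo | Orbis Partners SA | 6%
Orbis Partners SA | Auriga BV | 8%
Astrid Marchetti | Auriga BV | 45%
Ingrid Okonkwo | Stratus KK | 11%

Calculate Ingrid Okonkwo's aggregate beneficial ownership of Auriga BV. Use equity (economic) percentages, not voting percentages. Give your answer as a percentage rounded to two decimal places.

3.76%

Ingrid reaches Auriga along 3 paths.
Via Stratus → Orbis: 11% × 73% × 8% = 0.6424%.
Via Orbis: 6% × 8% = 0.48%.
Via Stratus: 11% × 24% = 2.64%.
Total: 0.6424% + 0.48% + 2.64% = 3.7624%.
Rounded: 3.76%.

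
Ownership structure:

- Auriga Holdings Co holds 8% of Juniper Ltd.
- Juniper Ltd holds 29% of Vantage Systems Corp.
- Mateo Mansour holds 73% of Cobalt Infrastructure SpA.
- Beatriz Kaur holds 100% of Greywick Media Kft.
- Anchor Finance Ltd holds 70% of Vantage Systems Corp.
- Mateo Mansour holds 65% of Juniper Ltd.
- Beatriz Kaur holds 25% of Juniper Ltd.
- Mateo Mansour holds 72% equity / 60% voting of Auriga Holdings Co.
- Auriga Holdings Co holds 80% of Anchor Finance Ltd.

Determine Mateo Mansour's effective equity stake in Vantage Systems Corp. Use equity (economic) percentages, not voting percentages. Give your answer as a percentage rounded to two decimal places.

60.84%

Mateo reaches Vantage along 3 paths.
Via Juniper: 65% × 29% = 18.85%.
Via Auriga → Juniper: 72% × 8% × 29% = 1.6704%.
Via Auriga → Anchor: 72% × 80% × 70% = 40.32%.
Total: 18.85% + 1.6704% + 40.32% = 60.8404%.
Rounded: 60.84%.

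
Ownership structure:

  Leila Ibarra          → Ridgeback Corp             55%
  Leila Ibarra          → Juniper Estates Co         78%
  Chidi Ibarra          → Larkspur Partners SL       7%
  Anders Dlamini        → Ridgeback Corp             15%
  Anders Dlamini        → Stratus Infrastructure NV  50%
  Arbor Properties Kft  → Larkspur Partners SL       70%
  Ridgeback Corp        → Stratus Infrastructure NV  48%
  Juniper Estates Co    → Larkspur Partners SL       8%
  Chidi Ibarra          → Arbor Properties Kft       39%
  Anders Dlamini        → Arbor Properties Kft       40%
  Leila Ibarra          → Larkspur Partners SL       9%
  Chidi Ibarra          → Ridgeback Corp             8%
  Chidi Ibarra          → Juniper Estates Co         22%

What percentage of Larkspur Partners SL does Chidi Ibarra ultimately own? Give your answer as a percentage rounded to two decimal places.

Chidi reaches Larkspur along 3 paths.
Via Juniper: 22% × 8% = 1.76%.
Via Arbor: 39% × 70% = 27.3%.
Direct stake: 7% = 7%.
Total: 1.76% + 27.3% + 7% = 36.06%.

36.06%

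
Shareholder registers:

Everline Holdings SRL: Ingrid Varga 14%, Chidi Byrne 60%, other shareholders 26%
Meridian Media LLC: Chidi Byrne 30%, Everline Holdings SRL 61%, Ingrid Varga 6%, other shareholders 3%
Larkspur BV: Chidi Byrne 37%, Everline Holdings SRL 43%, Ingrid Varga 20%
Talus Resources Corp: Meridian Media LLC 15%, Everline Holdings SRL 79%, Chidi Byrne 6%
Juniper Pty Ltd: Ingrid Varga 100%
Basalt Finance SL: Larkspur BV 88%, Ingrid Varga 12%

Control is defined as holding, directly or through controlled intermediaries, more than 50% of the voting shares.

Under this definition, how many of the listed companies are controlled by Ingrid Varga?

Ingrid holds 100% of Juniper, so Ingrid controls Juniper.
No other company's threshold is met.
Ingrid controls 1 company.

1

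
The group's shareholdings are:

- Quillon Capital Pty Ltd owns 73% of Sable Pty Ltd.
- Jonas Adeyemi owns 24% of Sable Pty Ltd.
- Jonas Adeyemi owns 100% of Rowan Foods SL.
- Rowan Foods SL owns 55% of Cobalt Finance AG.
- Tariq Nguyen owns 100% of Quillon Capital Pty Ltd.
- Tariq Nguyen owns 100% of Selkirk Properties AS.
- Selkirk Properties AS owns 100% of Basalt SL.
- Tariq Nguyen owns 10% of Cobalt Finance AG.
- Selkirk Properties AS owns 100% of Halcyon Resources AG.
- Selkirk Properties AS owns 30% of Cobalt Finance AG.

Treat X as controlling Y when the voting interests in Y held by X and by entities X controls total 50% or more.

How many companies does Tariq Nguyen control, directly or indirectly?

Tariq holds 100% of Quillon, so Tariq controls Quillon.
Tariq holds 100% of Selkirk, so Tariq controls Selkirk.
Selkirk holds 100% of Basalt, so Tariq controls Basalt.
Quillon holds 73% of Sable, so Tariq controls Sable.
Selkirk holds 100% of Halcyon, so Tariq controls Halcyon.
No other company's threshold is met.
Tariq controls 5 companies.

5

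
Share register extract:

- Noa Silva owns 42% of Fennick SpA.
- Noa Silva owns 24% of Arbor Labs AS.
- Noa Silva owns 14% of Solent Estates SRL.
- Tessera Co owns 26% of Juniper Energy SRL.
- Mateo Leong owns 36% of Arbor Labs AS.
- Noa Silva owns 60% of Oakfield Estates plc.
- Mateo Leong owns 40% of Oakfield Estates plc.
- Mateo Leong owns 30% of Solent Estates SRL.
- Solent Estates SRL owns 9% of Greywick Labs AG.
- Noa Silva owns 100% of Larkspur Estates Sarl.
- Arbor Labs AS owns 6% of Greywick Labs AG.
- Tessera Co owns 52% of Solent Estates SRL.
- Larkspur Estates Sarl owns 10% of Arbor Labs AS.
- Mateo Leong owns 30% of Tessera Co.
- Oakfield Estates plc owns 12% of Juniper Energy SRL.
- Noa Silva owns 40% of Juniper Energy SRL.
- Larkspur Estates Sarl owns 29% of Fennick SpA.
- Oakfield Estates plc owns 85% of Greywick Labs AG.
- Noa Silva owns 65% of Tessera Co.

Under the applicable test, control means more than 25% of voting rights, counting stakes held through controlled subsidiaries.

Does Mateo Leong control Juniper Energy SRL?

Mateo holds 30% of Tessera, so Mateo controls Tessera.
Mateo holds 40% of Oakfield, so Mateo controls Oakfield.
Tessera and Oakfield together hold 26% + 12% = 38% of Juniper, so Mateo controls Juniper.

Yes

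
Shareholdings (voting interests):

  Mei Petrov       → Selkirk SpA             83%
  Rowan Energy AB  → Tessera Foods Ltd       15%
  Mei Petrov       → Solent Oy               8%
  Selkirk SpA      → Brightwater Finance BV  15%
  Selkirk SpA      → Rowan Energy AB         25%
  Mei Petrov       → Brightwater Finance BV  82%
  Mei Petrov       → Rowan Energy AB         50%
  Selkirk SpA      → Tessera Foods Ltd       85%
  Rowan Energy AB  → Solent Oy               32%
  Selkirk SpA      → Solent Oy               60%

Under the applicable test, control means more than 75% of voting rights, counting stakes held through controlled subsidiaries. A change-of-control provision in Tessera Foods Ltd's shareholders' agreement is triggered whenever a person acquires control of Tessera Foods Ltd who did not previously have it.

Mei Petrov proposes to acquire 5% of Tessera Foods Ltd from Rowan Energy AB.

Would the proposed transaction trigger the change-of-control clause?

No

The purchase adds only to Mei's holdings (Rowan's stake shrinks), so Mei is the only person who could newly come to control Tessera.
Mei holds 83% of Selkirk, so Mei controls Selkirk.
Selkirk holds 85% of Tessera, so Mei controls Tessera.
So Mei already controls Tessera before the transaction.
After the purchase, Mei holds 5% of Tessera directly, and Rowan's stake falls to 10%.
Mei controlled Tessera already, so this is not a new person acquiring control; every other person's position is unchanged or reduced.
No new person acquires control, so the clause is not triggered.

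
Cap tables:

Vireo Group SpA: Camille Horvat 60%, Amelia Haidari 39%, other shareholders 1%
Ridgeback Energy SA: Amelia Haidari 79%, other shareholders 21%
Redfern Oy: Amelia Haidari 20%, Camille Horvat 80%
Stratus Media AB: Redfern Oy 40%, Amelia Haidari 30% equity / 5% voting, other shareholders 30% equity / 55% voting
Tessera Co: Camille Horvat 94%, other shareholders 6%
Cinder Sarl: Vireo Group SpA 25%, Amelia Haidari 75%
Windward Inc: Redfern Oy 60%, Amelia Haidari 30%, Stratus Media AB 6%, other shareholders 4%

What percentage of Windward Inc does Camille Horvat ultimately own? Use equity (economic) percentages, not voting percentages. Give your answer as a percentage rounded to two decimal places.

Camille reaches Windward along 2 paths.
Via Redfern: 80% × 60% = 48%.
Via Redfern → Stratus: 80% × 40% × 6% = 1.92%.
Total: 48% + 1.92% = 49.92%.

49.92%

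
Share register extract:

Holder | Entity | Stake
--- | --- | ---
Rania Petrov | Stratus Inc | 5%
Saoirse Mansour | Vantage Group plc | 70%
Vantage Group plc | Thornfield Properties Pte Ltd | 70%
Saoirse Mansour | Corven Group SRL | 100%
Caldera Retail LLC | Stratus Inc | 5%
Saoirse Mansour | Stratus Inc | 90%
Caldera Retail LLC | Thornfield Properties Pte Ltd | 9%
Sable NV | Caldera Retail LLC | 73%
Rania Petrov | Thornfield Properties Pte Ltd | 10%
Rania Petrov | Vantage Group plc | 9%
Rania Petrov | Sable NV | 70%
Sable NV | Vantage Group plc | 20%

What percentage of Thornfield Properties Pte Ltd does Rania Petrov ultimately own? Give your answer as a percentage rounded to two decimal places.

Rania reaches Thornfield along 4 paths.
Via Vantage: 9% × 70% = 6.3%.
Via Sable → Vantage: 70% × 20% × 70% = 9.8%.
Via Sable → Caldera: 70% × 73% × 9% = 4.599%.
Direct stake: 10% = 10%.
Total: 6.3% + 9.8% + 4.599% + 10% = 30.699%.
Rounded: 30.70%.

30.70%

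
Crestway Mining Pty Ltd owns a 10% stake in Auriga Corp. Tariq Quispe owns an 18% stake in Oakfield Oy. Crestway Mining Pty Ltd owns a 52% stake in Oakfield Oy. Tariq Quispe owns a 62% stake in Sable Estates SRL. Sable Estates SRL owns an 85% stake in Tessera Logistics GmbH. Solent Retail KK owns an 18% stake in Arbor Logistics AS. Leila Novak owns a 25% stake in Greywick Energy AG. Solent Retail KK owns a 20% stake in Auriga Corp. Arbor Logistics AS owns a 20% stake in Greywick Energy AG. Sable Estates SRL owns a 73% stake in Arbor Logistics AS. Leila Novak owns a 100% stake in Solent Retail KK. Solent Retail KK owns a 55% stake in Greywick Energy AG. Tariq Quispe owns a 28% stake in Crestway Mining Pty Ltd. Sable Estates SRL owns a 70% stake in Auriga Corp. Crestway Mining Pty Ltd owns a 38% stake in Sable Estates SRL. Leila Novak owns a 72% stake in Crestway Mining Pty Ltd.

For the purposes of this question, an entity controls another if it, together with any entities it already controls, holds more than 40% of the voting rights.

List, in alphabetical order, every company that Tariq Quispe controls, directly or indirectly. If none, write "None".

Arbor Logistics AS, Auriga Corp, Sable Estates SRL, Tessera Logistics GmbH

Tariq holds 62% of Sable, so Tariq controls Sable.
Sable holds 70% of Auriga, so Tariq controls Auriga.
Sable holds 73% of Arbor, so Tariq controls Arbor.
Sable holds 85% of Tessera, so Tariq controls Tessera.
No other company's threshold is met.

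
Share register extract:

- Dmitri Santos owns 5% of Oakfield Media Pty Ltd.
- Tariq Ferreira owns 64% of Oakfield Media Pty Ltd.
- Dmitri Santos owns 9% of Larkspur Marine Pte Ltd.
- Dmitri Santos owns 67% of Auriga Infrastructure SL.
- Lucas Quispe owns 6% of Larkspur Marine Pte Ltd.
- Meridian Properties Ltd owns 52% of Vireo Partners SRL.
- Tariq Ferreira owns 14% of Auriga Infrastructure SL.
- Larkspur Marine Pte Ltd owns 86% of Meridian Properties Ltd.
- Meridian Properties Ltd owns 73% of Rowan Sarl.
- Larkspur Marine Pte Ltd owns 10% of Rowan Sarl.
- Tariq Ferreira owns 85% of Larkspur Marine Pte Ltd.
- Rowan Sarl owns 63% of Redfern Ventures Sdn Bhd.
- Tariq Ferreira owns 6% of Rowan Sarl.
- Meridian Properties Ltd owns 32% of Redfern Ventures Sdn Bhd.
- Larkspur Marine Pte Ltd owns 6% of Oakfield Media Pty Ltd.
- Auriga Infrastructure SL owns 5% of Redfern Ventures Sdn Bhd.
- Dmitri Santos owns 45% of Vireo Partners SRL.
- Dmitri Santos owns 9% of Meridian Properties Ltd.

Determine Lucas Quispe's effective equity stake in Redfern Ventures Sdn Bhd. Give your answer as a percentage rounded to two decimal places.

4.40%

Lucas reaches Redfern along 3 paths.
Via Larkspur → Meridian: 6% × 86% × 32% = 1.6512%.
Via Larkspur → Meridian → Rowan: 6% × 86% × 73% × 63% = 2.373084%.
Via Larkspur → Rowan: 6% × 10% × 63% = 0.378%.
Total: 1.6512% + 2.373084% + 0.378% = 4.402284%.
Rounded: 4.40%.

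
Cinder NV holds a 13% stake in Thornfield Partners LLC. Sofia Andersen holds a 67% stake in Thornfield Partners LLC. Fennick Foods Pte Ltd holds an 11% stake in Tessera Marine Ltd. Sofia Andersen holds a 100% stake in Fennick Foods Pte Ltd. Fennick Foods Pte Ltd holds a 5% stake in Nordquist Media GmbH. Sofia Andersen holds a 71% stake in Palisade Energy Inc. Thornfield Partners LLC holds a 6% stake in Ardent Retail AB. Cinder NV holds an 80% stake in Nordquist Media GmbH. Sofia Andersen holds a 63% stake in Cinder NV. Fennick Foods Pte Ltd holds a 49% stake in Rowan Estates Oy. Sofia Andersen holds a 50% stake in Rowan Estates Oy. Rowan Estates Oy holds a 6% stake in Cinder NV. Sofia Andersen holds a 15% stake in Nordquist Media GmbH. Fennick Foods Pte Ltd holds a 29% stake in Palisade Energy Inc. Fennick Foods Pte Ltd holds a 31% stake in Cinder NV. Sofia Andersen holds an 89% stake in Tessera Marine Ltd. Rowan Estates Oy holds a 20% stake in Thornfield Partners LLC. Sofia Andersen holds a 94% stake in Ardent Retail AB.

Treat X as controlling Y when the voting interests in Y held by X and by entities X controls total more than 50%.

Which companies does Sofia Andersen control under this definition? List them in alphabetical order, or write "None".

Sofia holds 100% of Fennick, so Sofia controls Fennick.
Fennick and Sofia together hold 29% + 71% = 100% of Palisade, so Sofia controls Palisade.
Sofia and Fennick together hold 50% + 49% = 99% of Rowan, so Sofia controls Rowan.
Fennick and Rowan and Sofia together hold 31% + 6% + 63% = 100% of Cinder, so Sofia controls Cinder.
Cinder and Rowan and Sofia together hold 13% + 20% + 67% = 100% of Thornfield, so Sofia controls Thornfield.
Cinder and Fennick and Sofia together hold 80% + 5% + 15% = 100% of Nordquist, so Sofia controls Nordquist.
Thornfield and Sofia together hold 6% + 94% = 100% of Ardent, so Sofia controls Ardent.
Sofia and Fennick together hold 89% + 11% = 100% of Tessera, so Sofia controls Tessera.

Ardent Retail AB, Cinder NV, Fennick Foods Pte Ltd, Nordquist Media GmbH, Palisade Energy Inc, Rowan Estates Oy, Tessera Marine Ltd, Thornfield Partners LLC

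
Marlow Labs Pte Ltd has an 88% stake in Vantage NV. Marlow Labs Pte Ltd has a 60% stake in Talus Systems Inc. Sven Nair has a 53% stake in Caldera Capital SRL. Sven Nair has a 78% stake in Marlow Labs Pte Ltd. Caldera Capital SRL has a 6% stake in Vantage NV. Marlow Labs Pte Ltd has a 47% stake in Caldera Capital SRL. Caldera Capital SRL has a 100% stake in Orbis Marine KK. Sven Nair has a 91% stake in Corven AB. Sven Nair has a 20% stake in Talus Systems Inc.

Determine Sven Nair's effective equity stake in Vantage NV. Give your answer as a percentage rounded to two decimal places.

Sven reaches Vantage along 3 paths.
Via Marlow → Caldera: 78% × 47% × 6% = 2.1996%.
Via Caldera: 53% × 6% = 3.18%.
Via Marlow: 78% × 88% = 68.64%.
Total: 2.1996% + 3.18% + 68.64% = 74.0196%.
Rounded: 74.02%.

74.02%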